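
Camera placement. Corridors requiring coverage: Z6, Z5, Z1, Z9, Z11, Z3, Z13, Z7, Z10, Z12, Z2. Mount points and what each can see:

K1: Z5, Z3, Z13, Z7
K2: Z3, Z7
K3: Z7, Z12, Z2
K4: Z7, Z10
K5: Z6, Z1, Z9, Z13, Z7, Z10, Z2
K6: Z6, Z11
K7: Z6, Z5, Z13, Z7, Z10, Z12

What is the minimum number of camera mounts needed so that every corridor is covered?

K1, K3, K5, K6 together cover {Z6, Z5, Z1, Z9, Z11, Z3, Z13, Z7, Z10, Z12, Z2} — every corridor.
No 3 of the 7 camera mounts cover everything (all 35 triples fall short), so 4 is minimum.

4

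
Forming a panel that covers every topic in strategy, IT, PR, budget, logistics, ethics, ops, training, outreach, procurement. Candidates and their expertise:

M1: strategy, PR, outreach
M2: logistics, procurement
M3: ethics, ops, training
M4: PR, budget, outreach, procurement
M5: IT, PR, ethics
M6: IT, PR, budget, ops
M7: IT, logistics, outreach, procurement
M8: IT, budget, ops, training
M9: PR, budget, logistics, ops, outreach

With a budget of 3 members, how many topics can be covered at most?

9

Choosing M1, M2, M8 covers {strategy, IT, PR, budget, logistics, ops, training, outreach, procurement} — 9 topics.
No choice of 3 members does better; here ethics is left uncovered.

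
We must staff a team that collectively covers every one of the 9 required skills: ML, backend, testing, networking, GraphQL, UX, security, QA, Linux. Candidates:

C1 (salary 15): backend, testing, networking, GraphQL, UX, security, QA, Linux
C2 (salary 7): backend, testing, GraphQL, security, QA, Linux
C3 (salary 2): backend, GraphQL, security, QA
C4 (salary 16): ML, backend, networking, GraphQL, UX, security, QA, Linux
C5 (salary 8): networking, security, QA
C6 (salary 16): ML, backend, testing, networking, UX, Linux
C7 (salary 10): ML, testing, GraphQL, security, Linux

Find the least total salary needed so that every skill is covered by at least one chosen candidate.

18

C3, C6 cover every skill at salary 2 + 16 = 18.
Any cover uses at least 2 candidates; among all covering selections none totals below 18.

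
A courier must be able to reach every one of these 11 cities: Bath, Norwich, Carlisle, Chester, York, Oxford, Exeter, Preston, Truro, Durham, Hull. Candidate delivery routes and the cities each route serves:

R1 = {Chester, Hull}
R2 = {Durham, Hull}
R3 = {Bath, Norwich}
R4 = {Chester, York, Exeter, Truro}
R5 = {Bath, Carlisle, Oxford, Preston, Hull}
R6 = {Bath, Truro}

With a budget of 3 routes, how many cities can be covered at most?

Choosing R2, R4, R5 covers {Bath, Carlisle, Chester, York, Oxford, Exeter, Preston, Truro, Durham, Hull} — 10 cities.
No choice of 3 routes does better; here Norwich is left uncovered.

10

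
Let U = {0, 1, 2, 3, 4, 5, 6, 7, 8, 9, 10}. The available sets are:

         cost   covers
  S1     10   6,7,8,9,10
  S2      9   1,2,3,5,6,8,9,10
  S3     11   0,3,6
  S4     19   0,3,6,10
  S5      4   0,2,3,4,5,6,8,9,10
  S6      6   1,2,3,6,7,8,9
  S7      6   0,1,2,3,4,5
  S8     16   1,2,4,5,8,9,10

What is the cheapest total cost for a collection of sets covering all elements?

10

S5, S6 cover every element at cost 4 + 6 = 10.
Any cover uses at least 2 sets; among all covering selections none totals below 10.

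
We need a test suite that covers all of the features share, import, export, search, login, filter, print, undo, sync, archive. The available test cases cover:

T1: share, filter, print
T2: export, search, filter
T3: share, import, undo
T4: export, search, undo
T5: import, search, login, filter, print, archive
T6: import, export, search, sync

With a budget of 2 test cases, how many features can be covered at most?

Choosing T3, T5 covers {share, import, search, login, filter, print, undo, archive} — 8 features.
No choice of 2 test cases does better; here export, sync are left uncovered.

8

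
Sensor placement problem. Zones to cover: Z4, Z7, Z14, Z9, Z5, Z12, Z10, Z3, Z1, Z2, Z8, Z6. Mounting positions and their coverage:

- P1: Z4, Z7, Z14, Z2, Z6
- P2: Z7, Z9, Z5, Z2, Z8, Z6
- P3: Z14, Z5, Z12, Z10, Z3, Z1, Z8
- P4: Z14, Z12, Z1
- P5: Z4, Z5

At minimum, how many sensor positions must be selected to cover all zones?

3

P1, P2, P3 together cover {Z4, Z7, Z14, Z9, Z5, Z12, Z10, Z3, Z1, Z2, Z8, Z6} — every zone.
No 2 of the 5 sensor positions cover everything (all 10 pairs fall short), so 3 is minimum.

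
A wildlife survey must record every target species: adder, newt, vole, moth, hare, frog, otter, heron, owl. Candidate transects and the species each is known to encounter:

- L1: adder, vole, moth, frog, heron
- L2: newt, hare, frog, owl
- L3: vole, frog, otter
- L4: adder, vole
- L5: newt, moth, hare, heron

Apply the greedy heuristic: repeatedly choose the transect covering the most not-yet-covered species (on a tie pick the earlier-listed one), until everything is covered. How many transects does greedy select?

3

Pick 1: L1 covers 5 new species (adder, vole, moth, frog, heron).
Pick 2: L2 covers 3 new species (newt, hare, owl).
Pick 3: L3 covers 1 new species (otter).
Greedy uses 3 transects.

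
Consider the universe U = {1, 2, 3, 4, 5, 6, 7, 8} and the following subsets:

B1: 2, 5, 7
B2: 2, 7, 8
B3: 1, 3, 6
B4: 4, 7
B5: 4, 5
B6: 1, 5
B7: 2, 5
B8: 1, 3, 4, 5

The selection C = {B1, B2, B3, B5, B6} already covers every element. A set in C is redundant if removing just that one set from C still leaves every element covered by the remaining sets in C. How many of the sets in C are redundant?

2

Drop B1: the rest still cover every element — redundant.
Drop B2: 8 uncovered — not redundant.
Drop B3: 3, 6 uncovered — not redundant.
Drop B5: 4 uncovered — not redundant.
Drop B6: the rest still cover every element — redundant.
2 redundant: B1, B6.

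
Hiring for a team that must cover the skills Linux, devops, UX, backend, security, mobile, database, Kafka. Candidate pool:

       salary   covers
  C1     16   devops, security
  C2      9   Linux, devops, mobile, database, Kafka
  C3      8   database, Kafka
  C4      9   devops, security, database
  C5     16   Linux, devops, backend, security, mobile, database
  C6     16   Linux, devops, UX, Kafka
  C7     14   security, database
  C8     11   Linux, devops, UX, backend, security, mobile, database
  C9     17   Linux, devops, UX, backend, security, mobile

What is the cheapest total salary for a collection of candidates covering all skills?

C3, C8 cover every skill at salary 8 + 11 = 19.
Any cover uses at least 2 candidates; among all covering selections none totals below 19.

19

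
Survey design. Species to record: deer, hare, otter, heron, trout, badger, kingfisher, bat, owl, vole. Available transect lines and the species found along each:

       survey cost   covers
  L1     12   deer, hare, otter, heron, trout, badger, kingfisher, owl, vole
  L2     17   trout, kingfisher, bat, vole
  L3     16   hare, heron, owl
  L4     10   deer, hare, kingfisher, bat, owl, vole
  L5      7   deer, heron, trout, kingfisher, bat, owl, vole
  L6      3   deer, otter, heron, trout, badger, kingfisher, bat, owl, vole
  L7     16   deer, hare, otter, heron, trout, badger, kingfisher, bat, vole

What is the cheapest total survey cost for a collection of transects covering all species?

L4, L6 cover every species at survey cost 10 + 3 = 13.
Any cover uses at least 2 transects; among all covering selections none totals below 13.

13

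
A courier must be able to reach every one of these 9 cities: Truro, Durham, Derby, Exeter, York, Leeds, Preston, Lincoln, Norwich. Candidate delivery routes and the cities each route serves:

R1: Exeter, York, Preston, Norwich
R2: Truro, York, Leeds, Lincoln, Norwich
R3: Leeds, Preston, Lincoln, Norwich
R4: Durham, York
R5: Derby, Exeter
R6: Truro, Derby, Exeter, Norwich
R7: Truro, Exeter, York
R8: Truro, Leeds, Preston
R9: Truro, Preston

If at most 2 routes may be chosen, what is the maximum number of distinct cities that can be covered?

Choosing R1, R2 covers {Truro, Exeter, York, Leeds, Preston, Lincoln, Norwich} — 7 cities.
No choice of 2 routes does better; here Durham, Derby are left uncovered.

7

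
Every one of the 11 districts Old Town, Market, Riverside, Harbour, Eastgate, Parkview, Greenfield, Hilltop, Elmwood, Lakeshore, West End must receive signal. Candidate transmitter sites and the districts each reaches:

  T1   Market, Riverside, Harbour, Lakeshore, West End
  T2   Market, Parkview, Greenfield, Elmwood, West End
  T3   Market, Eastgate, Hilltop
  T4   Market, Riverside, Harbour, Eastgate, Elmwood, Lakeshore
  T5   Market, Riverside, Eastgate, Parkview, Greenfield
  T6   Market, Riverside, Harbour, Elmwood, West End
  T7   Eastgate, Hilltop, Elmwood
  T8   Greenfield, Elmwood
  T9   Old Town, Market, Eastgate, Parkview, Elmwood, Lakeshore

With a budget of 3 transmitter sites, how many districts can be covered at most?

10

Choosing T1, T2, T3 covers {Market, Riverside, Harbour, Eastgate, Parkview, Greenfield, Hilltop, Elmwood, Lakeshore, West End} — 10 districts.
No choice of 3 transmitter sites does better; here Old Town is left uncovered.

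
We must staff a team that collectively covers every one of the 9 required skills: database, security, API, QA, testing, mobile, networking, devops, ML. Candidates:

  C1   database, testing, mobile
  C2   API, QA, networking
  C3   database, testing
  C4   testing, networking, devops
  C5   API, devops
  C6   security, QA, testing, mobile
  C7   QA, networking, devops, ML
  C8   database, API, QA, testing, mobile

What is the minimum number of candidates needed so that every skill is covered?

C6, C7, C8 together cover {database, security, API, QA, testing, mobile, networking, devops, ML} — every skill.
No 2 of the 8 candidates cover everything (all 28 pairs fall short), so 3 is minimum.

3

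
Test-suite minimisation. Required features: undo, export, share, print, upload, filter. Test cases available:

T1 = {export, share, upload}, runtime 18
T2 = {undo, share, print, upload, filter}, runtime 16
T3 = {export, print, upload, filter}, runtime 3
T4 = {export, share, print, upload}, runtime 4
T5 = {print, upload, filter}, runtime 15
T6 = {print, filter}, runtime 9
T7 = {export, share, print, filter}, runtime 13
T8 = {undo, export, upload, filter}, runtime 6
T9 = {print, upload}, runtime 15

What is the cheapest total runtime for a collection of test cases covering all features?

10

T4, T8 cover every feature at runtime 4 + 6 = 10.
Any cover uses at least 2 test cases; among all covering selections none totals below 10.
Greedy by coverage-per-runtime would pick T3, T4, T8 for 13 — worse than the optimum 10.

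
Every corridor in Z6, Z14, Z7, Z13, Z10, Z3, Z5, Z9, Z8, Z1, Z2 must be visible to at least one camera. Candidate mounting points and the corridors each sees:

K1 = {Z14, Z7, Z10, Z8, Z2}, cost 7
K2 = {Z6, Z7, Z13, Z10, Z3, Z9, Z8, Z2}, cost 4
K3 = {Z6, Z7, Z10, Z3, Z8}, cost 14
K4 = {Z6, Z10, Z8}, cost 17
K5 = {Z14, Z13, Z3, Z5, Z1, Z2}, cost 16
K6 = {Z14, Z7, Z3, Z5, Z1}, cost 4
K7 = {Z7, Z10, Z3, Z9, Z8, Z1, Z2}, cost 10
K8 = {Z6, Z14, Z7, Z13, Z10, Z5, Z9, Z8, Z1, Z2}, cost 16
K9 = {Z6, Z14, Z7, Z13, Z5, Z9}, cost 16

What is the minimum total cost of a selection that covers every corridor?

8

K2, K6 cover every corridor at cost 4 + 4 = 8.
Any cover uses at least 2 camera mounts; among all covering selections none totals below 8.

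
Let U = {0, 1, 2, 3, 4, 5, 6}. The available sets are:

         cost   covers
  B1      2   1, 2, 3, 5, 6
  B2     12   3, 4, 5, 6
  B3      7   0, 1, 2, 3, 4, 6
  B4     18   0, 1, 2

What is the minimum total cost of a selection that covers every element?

B1, B3 cover every element at cost 2 + 7 = 9.
Any cover uses at least 2 sets; among all covering selections none totals below 9.

9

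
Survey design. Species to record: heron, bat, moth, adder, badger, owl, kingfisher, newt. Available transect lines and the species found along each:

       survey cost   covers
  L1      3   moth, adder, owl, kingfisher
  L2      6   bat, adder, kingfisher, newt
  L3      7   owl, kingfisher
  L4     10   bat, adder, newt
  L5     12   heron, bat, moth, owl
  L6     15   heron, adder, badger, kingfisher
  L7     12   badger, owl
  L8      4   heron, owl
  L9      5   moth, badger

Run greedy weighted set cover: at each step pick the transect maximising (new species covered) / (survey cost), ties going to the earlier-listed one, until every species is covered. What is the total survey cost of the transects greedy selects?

18

Pick 1: L1 adds 4 new (moth, adder, owl, kingfisher) at survey cost 3 (ratio 4/3).
Pick 2: L2 adds 2 new (bat, newt) at survey cost 6 (ratio 2/6).
Pick 3: L8 adds 1 new (heron) at survey cost 4 (ratio 1/4).
Pick 4: L9 adds 1 new (badger) at survey cost 5 (ratio 1/5).
Greedy total survey cost: 3 + 6 + 4 + 5 = 18. (The true optimum is 15, so greedy overshoots here.)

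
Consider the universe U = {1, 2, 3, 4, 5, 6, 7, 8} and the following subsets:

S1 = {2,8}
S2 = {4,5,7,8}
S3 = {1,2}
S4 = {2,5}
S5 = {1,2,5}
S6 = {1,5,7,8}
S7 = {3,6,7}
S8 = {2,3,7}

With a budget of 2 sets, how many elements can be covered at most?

Choosing S2, S3 covers {1, 2, 4, 5, 7, 8} — 6 elements.
No choice of 2 sets does better; here 3, 6 are left uncovered.

6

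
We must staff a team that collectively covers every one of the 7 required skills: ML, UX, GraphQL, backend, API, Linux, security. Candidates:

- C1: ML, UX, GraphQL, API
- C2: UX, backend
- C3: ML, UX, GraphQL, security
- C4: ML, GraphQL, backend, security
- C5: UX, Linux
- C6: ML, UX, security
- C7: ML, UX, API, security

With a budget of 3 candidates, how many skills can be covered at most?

7

Choosing C1, C4, C5 covers {ML, UX, GraphQL, backend, API, Linux, security} — 7 skills.
That is all 7 skills.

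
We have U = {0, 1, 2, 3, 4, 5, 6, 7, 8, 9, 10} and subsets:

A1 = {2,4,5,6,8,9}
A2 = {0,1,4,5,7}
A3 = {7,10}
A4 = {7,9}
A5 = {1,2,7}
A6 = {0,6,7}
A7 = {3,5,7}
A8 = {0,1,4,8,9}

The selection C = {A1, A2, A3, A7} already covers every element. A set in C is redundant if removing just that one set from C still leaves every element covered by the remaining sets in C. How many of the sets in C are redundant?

Drop A1: 2, 6, 8, 9 uncovered — not redundant.
Drop A2: 0, 1 uncovered — not redundant.
Drop A3: 10 uncovered — not redundant.
Drop A7: 3 uncovered — not redundant.
None of the sets in C is redundant.

0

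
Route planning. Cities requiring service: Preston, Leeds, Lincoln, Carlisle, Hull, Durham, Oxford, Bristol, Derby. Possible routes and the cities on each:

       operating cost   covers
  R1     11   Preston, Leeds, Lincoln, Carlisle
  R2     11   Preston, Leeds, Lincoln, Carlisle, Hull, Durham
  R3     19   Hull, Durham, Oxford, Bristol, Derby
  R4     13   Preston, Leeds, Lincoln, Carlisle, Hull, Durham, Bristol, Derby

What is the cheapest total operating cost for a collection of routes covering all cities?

R1, R3 cover every city at operating cost 11 + 19 = 30.
Any cover uses at least 2 routes; among all covering selections none totals below 30.

30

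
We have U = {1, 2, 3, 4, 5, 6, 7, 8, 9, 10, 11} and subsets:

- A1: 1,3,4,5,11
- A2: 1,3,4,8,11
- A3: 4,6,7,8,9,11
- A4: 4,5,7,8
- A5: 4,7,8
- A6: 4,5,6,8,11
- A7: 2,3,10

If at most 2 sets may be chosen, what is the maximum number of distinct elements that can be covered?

9

Choosing A1, A3 covers {1, 3, 4, 5, 6, 7, 8, 9, 11} — 9 elements.
No choice of 2 sets does better; here 2, 10 are left uncovered.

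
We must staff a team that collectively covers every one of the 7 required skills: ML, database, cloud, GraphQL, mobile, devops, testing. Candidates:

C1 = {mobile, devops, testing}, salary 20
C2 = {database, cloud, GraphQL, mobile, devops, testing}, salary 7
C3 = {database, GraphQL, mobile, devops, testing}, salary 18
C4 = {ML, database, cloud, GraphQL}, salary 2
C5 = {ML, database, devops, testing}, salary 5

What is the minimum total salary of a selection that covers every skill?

C2, C4 cover every skill at salary 7 + 2 = 9.
Any cover uses at least 2 candidates; among all covering selections none totals below 9.

9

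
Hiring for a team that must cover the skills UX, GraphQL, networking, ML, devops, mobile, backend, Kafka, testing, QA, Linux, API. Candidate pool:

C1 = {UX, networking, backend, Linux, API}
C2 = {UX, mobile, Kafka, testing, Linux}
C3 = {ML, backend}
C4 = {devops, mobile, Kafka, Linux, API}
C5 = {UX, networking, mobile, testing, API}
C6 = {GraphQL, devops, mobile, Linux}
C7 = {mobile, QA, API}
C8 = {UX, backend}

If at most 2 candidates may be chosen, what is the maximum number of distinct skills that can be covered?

8

Choosing C1, C2 covers {UX, networking, mobile, backend, Kafka, testing, Linux, API} — 8 skills.
No choice of 2 candidates does better; here GraphQL, ML, devops, QA are left uncovered.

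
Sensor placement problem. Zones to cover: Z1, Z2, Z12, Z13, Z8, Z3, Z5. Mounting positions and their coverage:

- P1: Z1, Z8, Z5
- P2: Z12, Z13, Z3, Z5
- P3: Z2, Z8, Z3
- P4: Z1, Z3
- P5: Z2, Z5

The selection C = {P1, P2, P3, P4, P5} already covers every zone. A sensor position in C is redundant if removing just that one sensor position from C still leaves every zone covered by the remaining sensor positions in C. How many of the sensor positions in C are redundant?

4

Drop P1: the rest still cover every zone — redundant.
Drop P2: Z12, Z13 uncovered — not redundant.
Drop P3: the rest still cover every zone — redundant.
Drop P4: the rest still cover every zone — redundant.
Drop P5: the rest still cover every zone — redundant.
4 redundant: P1, P3, P4, P5.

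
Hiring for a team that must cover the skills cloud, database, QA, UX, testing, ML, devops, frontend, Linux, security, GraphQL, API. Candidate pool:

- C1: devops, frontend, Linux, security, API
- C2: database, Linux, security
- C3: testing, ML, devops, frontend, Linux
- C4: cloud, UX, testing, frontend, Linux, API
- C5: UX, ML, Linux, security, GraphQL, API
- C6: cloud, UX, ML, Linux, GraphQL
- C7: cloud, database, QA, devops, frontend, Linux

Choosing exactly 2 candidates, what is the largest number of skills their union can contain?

Choosing C5, C7 covers {cloud, database, QA, UX, ML, devops, frontend, Linux, security, GraphQL, API} — 11 skills.
No choice of 2 candidates does better; here testing is left uncovered.

11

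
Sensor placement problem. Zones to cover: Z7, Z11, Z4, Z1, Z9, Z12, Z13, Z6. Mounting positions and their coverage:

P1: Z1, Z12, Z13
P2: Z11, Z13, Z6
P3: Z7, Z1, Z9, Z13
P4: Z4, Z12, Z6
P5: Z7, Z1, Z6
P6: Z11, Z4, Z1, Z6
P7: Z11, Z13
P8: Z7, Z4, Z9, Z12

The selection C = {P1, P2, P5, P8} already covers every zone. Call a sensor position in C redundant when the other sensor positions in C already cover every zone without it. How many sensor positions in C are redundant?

2

Drop P1: the rest still cover every zone — redundant.
Drop P2: Z11 uncovered — not redundant.
Drop P5: the rest still cover every zone — redundant.
Drop P8: Z4, Z9 uncovered — not redundant.
2 redundant: P1, P5.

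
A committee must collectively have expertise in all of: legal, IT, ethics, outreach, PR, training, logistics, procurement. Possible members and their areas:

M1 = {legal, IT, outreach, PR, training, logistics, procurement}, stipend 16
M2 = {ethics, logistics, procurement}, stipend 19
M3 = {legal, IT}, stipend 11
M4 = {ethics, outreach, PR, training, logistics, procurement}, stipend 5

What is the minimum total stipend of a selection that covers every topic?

M3, M4 cover every topic at stipend 11 + 5 = 16.
Any cover uses at least 2 members; among all covering selections none totals below 16.

16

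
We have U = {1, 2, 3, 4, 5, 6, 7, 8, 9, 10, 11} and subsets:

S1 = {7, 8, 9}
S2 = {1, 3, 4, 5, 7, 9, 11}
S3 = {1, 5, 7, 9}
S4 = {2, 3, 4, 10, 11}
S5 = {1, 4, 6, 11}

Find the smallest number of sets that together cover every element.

4

S1, S2, S4, S5 together cover {1, 2, 3, 4, 5, 6, 7, 8, 9, 10, 11} — every element.
No 3 of the 5 sets cover everything (all 10 triples fall short), so 4 is minimum.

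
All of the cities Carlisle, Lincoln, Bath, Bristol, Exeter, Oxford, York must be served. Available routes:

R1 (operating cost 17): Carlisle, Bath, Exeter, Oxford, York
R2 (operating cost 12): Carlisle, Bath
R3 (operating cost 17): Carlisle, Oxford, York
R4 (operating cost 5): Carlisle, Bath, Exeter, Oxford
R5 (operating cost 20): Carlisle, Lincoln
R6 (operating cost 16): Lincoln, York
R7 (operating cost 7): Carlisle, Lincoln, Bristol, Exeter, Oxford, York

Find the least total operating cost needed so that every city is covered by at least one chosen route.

12

R4, R7 cover every city at operating cost 5 + 7 = 12.
Any cover uses at least 2 routes; among all covering selections none totals below 12.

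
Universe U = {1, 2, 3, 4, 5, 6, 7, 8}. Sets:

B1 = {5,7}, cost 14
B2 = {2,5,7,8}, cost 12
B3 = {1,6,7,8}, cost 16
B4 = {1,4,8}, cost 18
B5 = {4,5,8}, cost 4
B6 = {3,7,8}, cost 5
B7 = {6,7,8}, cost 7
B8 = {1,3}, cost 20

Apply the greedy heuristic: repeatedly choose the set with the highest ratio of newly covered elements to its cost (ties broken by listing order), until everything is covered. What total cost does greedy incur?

Pick 1: B5 adds 3 new (4, 5, 8) at cost 4 (ratio 3/4).
Pick 2: B6 adds 2 new (3, 7) at cost 5 (ratio 2/5).
Pick 3: B7 adds 1 new (6) at cost 7 (ratio 1/7).
Pick 4: B2 adds 1 new (2) at cost 12 (ratio 1/12).
Pick 5: B3 adds 1 new (1) at cost 16 (ratio 1/16).
Greedy total cost: 4 + 5 + 7 + 12 + 16 = 44. (The true optimum is 37, so greedy overshoots here.)

44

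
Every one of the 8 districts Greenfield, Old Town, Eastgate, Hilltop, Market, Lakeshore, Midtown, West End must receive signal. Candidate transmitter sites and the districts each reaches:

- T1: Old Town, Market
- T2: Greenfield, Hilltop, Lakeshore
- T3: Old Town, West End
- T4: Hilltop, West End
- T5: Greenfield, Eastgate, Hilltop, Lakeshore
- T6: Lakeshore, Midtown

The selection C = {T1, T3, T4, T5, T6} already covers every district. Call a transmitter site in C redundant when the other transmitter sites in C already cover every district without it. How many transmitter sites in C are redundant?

Drop T1: Market uncovered — not redundant.
Drop T3: the rest still cover every district — redundant.
Drop T4: the rest still cover every district — redundant.
Drop T5: Greenfield, Eastgate uncovered — not redundant.
Drop T6: Midtown uncovered — not redundant.
2 redundant: T3, T4.

2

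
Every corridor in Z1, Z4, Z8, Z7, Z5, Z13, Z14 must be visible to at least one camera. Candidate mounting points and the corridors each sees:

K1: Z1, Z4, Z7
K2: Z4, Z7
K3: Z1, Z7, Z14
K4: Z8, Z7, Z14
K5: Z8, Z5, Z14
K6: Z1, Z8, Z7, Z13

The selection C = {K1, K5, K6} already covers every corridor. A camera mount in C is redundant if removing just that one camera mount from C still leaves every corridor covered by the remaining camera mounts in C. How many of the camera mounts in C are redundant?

Drop K1: Z4 uncovered — not redundant.
Drop K5: Z5, Z14 uncovered — not redundant.
Drop K6: Z13 uncovered — not redundant.
None of the camera mounts in C is redundant.

0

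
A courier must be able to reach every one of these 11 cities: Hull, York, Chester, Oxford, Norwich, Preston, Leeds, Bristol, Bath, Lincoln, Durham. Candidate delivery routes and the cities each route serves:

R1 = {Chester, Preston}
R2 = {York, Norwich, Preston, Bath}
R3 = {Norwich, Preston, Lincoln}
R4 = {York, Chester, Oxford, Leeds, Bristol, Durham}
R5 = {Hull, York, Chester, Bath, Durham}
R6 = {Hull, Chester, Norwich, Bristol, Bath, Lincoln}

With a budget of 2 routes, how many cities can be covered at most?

Choosing R4, R6 covers {Hull, York, Chester, Oxford, Norwich, Leeds, Bristol, Bath, Lincoln, Durham} — 10 cities.
No choice of 2 routes does better; here Preston is left uncovered.

10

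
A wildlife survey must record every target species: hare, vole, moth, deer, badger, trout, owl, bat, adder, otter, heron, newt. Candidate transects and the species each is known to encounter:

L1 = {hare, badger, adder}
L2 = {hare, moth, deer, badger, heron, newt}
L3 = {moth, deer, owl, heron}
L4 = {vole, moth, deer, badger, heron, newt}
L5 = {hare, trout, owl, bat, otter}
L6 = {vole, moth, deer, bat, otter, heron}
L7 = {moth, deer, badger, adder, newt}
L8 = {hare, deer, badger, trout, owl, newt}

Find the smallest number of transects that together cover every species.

L1, L4, L5 together cover {hare, vole, moth, deer, badger, trout, owl, bat, adder, otter, heron, newt} — every species.
No 2 of the 8 transects cover everything (all 28 pairs fall short), so 3 is minimum.
Greedy (largest uncovered first) would take L2, L5, L1, L4 — 4 transects — but 3 suffice.

3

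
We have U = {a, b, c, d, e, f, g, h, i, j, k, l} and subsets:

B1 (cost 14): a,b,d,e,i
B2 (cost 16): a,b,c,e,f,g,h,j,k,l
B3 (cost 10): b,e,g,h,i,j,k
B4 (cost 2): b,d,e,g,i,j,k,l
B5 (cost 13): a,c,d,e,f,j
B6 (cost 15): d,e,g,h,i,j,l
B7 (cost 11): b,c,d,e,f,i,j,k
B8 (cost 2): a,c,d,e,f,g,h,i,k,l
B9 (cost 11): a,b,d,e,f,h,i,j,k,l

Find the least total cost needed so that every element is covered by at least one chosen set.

B4, B8 cover every element at cost 2 + 2 = 4.
Any cover uses at least 2 sets; among all covering selections none totals below 4.

4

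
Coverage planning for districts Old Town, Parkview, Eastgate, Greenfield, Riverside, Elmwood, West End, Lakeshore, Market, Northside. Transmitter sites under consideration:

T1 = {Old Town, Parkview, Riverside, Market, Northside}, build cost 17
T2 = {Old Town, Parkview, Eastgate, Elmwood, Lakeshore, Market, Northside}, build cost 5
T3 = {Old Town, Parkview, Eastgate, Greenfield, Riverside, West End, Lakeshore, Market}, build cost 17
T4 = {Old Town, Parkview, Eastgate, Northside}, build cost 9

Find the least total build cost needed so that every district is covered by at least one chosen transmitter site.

22

T2, T3 cover every district at build cost 5 + 17 = 22.
Any cover uses at least 2 transmitter sites; among all covering selections none totals below 22.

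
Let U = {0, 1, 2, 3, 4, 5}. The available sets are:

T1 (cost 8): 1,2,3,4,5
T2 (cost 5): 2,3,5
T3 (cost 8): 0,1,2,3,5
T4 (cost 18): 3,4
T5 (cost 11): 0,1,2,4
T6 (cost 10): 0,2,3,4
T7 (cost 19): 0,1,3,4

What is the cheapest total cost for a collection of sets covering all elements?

16

T1, T3 cover every element at cost 8 + 8 = 16.
Any cover uses at least 2 sets; among all covering selections none totals below 16.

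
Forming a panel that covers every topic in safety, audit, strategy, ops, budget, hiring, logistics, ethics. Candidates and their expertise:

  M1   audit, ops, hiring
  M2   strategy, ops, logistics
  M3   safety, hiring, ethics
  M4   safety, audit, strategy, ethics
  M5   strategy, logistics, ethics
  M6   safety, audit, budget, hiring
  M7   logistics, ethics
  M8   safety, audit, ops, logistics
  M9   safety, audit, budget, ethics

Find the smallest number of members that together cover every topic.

M1, M2, M9 together cover {safety, audit, strategy, ops, budget, hiring, logistics, ethics} — every topic.
No 2 of the 9 members cover everything (all 36 pairs fall short), so 3 is minimum.

3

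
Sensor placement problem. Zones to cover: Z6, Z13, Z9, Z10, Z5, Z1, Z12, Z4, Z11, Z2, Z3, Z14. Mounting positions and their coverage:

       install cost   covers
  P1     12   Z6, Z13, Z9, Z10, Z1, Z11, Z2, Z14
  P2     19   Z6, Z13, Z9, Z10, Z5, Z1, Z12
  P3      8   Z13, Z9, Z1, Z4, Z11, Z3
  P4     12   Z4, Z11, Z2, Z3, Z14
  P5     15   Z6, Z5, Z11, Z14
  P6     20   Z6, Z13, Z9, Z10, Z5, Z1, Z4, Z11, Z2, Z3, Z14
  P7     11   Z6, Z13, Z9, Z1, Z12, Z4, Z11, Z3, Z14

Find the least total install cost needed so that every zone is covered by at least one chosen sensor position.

P2, P4 cover every zone at install cost 19 + 12 = 31.
Any cover uses at least 2 sensor positions; among all covering selections none totals below 31.
Greedy by coverage-per-install cost would pick P7, P1, P5 for 38 — worse than the optimum 31.

31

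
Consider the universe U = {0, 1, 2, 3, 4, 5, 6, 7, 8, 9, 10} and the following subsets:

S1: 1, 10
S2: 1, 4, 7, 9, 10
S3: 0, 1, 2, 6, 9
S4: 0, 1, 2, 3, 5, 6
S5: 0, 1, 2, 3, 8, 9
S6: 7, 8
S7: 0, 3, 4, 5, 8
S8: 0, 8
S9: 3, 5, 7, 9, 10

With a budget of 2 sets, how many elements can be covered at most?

10

Choosing S2, S4 covers {0, 1, 2, 3, 4, 5, 6, 7, 9, 10} — 10 elements.
No choice of 2 sets does better; here 8 is left uncovered.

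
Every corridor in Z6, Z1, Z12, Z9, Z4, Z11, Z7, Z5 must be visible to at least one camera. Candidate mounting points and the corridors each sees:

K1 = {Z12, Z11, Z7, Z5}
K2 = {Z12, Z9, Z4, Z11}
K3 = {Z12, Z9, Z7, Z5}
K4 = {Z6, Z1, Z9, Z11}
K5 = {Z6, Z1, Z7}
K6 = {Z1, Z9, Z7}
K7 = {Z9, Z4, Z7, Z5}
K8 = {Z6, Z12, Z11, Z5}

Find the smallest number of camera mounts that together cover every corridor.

3

K1, K2, K4 together cover {Z6, Z1, Z12, Z9, Z4, Z11, Z7, Z5} — every corridor.
No 2 of the 8 camera mounts cover everything (all 28 pairs fall short), so 3 is minimum.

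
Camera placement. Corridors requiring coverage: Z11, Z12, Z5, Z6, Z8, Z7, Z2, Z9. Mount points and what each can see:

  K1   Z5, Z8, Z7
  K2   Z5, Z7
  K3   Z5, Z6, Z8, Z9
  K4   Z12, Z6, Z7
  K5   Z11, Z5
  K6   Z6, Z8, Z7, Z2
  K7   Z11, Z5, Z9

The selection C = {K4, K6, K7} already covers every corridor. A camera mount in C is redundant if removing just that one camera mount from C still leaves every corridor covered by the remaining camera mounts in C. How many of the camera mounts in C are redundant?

Drop K4: Z12 uncovered — not redundant.
Drop K6: Z8, Z2 uncovered — not redundant.
Drop K7: Z11, Z5, Z9 uncovered — not redundant.
None of the camera mounts in C is redundant.

0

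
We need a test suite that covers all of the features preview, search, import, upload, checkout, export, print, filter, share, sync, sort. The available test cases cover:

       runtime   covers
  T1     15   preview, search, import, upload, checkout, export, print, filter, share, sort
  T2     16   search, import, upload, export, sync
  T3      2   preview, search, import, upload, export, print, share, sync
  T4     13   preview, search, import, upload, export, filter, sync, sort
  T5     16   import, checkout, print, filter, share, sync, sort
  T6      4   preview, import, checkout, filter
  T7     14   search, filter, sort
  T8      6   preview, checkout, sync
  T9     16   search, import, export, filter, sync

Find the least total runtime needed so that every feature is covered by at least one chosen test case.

17

T1, T3 cover every feature at runtime 15 + 2 = 17.
Any cover uses at least 2 test cases; among all covering selections none totals below 17.
Greedy by coverage-per-runtime would pick T3, T6, T4 for 19 — worse than the optimum 17.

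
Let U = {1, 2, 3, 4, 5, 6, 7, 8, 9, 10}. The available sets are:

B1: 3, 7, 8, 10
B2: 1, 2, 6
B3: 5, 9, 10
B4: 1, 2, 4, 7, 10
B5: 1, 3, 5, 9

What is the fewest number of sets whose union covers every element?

B1, B2, B3, B4 together cover {1, 2, 3, 4, 5, 6, 7, 8, 9, 10} — every element.
No 3 of the 5 sets cover everything (all 10 triples fall short), so 4 is minimum.

4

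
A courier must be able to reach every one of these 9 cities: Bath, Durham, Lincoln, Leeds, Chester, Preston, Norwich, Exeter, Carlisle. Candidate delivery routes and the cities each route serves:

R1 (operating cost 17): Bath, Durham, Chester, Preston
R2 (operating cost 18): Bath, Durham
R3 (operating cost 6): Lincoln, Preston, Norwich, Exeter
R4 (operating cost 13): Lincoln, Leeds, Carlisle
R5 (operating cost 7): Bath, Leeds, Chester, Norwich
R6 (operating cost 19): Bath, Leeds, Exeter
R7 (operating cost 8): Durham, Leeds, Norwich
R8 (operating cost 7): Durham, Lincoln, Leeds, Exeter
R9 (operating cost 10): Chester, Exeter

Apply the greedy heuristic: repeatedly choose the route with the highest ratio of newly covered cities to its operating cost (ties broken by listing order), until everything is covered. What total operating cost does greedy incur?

33

Pick 1: R3 adds 4 new (Lincoln, Preston, Norwich, Exeter) at operating cost 6 (ratio 4/6).
Pick 2: R5 adds 3 new (Bath, Leeds, Chester) at operating cost 7 (ratio 3/7).
Pick 3: R8 adds 1 new (Durham) at operating cost 7 (ratio 1/7).
Pick 4: R4 adds 1 new (Carlisle) at operating cost 13 (ratio 1/13).
Greedy total operating cost: 6 + 7 + 7 + 13 = 33.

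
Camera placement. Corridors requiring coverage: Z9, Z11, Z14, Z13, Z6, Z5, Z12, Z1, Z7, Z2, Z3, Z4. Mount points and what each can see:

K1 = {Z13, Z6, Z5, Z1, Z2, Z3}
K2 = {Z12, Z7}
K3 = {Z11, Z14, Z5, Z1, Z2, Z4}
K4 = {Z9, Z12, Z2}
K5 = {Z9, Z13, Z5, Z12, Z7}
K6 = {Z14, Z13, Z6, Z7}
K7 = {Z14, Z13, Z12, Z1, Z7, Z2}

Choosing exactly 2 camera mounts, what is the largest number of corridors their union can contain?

Choosing K3, K5 covers {Z9, Z11, Z14, Z13, Z5, Z12, Z1, Z7, Z2, Z4} — 10 corridors.
No choice of 2 camera mounts does better; here Z6, Z3 are left uncovered.

10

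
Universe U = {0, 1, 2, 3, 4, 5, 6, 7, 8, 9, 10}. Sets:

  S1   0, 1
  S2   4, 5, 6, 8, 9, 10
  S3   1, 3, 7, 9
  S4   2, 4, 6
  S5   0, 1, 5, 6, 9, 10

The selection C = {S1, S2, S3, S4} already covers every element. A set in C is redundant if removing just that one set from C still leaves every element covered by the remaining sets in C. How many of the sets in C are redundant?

Drop S1: 0 uncovered — not redundant.
Drop S2: 5, 8, 10 uncovered — not redundant.
Drop S3: 3, 7 uncovered — not redundant.
Drop S4: 2 uncovered — not redundant.
None of the sets in C is redundant.

0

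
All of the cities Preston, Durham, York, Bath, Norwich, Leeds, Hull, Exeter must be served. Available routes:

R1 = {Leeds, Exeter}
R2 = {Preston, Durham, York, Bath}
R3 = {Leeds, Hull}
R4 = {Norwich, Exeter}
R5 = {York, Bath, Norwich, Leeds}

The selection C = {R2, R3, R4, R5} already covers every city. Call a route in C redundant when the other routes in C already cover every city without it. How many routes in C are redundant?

Drop R2: Preston, Durham uncovered — not redundant.
Drop R3: Hull uncovered — not redundant.
Drop R4: Exeter uncovered — not redundant.
Drop R5: the rest still cover every city — redundant.
1 redundant: R5.

1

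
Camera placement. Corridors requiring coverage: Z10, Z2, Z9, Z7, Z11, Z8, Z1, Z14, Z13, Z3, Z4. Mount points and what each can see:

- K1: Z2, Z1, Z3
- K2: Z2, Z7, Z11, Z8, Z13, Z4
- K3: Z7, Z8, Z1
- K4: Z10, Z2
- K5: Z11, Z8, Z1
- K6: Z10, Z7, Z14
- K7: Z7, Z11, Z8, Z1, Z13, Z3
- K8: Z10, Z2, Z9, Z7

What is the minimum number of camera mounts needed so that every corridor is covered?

K1, K2, K6, K8 together cover {Z10, Z2, Z9, Z7, Z11, Z8, Z1, Z14, Z13, Z3, Z4} — every corridor.
No 3 of the 8 camera mounts cover everything (all 56 triples fall short), so 4 is minimum.

4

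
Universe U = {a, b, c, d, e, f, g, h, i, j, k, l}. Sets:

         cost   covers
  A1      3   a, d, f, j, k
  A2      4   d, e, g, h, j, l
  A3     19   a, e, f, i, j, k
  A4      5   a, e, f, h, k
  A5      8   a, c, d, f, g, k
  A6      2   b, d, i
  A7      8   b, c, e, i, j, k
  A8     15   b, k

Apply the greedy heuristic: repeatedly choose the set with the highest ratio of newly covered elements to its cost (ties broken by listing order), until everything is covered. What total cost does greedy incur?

17

Pick 1: A1 adds 5 new (a, d, f, j, k) at cost 3 (ratio 5/3).
Pick 2: A2 adds 4 new (e, g, h, l) at cost 4 (ratio 4/4).
Pick 3: A6 adds 2 new (b, i) at cost 2 (ratio 2/2).
Pick 4: A5 adds 1 new (c) at cost 8 (ratio 1/8).
Greedy total cost: 3 + 4 + 2 + 8 = 17. (The true optimum is 14, so greedy overshoots here.)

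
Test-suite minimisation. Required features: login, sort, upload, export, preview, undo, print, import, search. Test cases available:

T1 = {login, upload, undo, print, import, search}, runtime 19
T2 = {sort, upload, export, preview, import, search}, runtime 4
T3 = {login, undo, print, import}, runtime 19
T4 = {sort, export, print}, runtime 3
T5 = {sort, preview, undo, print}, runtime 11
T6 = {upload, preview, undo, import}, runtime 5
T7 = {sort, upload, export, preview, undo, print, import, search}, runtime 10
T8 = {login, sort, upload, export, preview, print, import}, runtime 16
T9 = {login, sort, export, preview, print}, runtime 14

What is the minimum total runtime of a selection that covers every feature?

T1, T2 cover every feature at runtime 19 + 4 = 23.
Any cover uses at least 2 test cases; among all covering selections none totals below 23.

23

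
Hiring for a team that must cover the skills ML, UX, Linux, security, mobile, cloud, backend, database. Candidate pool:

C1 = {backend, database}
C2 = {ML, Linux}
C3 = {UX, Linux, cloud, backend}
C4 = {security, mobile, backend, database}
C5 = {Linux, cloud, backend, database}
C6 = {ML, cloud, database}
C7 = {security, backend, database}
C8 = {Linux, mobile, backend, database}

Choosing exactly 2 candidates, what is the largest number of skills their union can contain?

Choosing C3, C4 covers {UX, Linux, security, mobile, cloud, backend, database} — 7 skills.
No choice of 2 candidates does better; here ML is left uncovered.

7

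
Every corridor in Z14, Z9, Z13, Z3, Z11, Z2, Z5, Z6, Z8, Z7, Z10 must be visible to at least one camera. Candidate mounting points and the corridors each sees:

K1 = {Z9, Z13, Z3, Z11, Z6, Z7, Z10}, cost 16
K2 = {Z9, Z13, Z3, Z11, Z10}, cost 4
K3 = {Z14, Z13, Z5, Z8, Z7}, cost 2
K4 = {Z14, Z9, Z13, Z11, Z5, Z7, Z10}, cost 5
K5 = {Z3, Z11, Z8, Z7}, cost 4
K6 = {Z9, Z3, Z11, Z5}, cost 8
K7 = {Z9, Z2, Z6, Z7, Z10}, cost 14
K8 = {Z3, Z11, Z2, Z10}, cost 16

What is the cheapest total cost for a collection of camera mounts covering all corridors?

20

K2, K3, K7 cover every corridor at cost 4 + 2 + 14 = 20.
Any cover uses at least 3 camera mounts; among all covering selections none totals below 20.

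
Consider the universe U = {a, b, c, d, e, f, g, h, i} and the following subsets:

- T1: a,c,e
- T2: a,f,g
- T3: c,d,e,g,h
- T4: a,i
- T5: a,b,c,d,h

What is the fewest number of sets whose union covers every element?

T1, T2, T4, T5 together cover {a, b, c, d, e, f, g, h, i} — every element.
No 3 of the 5 sets cover everything (all 10 triples fall short), so 4 is minimum.

4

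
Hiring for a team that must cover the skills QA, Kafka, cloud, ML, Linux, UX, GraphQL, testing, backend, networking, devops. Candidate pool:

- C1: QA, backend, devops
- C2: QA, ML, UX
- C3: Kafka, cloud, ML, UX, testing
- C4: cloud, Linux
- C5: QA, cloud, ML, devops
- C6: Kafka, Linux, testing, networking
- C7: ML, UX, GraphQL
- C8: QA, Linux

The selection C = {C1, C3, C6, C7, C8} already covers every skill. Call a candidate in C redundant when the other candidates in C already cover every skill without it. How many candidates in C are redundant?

Drop C1: backend, devops uncovered — not redundant.
Drop C3: cloud uncovered — not redundant.
Drop C6: networking uncovered — not redundant.
Drop C7: GraphQL uncovered — not redundant.
Drop C8: the rest still cover every skill — redundant.
1 redundant: C8.

1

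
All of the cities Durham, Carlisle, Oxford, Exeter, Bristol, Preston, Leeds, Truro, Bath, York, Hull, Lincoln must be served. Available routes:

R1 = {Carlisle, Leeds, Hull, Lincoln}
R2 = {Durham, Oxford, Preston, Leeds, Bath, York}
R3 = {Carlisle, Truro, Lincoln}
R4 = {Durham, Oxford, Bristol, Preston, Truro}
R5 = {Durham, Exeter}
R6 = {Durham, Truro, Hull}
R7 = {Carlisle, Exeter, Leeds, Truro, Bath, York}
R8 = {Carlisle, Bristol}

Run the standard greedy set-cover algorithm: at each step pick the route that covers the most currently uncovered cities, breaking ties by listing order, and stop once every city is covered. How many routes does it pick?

4

Pick 1: R2 covers 6 new cities (Durham, Oxford, Preston, Leeds, Bath, York).
Pick 2: R1 covers 3 new cities (Carlisle, Hull, Lincoln).
Pick 3: R4 covers 2 new cities (Bristol, Truro).
Pick 4: R5 covers 1 new cities (Exeter).
Greedy uses 4 routes. (The true minimum is 3.)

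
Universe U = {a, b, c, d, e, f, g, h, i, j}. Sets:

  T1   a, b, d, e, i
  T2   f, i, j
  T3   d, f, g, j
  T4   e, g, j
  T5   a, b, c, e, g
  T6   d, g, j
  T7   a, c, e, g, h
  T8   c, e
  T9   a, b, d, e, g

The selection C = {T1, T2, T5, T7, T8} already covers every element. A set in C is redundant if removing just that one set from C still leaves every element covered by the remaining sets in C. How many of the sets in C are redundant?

2

Drop T1: d uncovered — not redundant.
Drop T2: f, j uncovered — not redundant.
Drop T5: the rest still cover every element — redundant.
Drop T7: h uncovered — not redundant.
Drop T8: the rest still cover every element — redundant.
2 redundant: T5, T8.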